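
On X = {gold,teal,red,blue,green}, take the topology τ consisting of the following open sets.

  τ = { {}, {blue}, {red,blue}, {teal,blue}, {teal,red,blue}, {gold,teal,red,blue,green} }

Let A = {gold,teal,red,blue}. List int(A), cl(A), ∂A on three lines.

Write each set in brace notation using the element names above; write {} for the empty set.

open subsets of A: {}, {blue}, {red,blue}, {teal,blue}, {teal,red,blue}; so int(A) = {teal,red,blue}
closure: X∖int(X∖A) = X∖{} = {gold,teal,red,blue,green}
∂A = {gold,teal,red,blue,green} minus {teal,red,blue} = {gold,green}

int(A) = {teal,red,blue}
cl(A)  = {gold,teal,red,blue,green}
∂A     = {gold,green}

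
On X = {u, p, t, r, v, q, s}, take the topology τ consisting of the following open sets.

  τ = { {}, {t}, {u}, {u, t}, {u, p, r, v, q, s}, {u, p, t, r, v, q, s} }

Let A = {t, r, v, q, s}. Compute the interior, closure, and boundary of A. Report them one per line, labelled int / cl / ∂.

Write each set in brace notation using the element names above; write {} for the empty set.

int(A) = {t}
cl(A)  = {p, t, r, v, q, s}
∂A     = {p, r, v, q, s}

opens ⊆ A: {}, {t}; union → int = {t}
complement {u, p}; its interior {u}; cl(A) = X∖{u} = {p, t, r, v, q, s}
boundary = {p, t, r, v, q, s} ∖ {t} = {p, r, v, q, s}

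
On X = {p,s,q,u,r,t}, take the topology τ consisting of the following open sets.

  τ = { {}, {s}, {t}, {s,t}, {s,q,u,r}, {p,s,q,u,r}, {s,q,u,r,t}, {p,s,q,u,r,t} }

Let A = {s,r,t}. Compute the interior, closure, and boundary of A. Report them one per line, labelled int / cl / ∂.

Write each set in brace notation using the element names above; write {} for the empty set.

int(A) = {s,t}
cl(A)  = {p,s,q,u,r,t}
∂A     = {p,q,u,r}

open subsets of A: {}, {t}, {s}, {s,t}; so int(A) = {s,t}
closure: X∖int(X∖A) = X∖{} = {p,s,q,u,r,t}
∂A = {p,s,q,u,r,t} minus {s,t} = {p,q,u,r}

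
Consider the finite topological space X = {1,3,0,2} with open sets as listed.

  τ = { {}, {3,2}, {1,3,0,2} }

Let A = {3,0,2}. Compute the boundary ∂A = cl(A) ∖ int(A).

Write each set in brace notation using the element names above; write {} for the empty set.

interior: largest open inside A is {3,2} (from {}, {3,2})
cl via duality: int({1}) = {}, so X∖{} = {1,3,0,2}
cl∖int = {1,0}

{1,0}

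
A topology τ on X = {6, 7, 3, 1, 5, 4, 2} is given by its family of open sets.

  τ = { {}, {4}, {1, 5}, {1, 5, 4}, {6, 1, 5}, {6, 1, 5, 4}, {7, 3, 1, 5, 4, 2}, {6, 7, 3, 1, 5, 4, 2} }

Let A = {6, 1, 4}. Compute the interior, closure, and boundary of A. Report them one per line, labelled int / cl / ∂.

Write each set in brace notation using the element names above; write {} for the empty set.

interior: largest open inside A is {4} (from {}, {4})
cl via duality: int({7, 3, 5, 2}) = {}, so X∖{} = {6, 7, 3, 1, 5, 4, 2}
cl∖int = {6, 7, 3, 1, 5, 2}

int(A) = {4}
cl(A)  = {6, 7, 3, 1, 5, 4, 2}
∂A     = {6, 7, 3, 1, 5, 2}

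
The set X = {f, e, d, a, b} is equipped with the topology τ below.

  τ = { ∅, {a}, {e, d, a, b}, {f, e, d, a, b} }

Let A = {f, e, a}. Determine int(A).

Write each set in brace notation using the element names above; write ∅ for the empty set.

opens ⊆ A: ∅, {a}; union → int = {a}

{a}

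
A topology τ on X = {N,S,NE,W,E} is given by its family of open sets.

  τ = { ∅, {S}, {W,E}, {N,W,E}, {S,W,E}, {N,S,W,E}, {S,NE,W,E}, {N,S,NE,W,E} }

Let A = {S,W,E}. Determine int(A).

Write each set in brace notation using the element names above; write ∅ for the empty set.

open subsets of A: ∅, {S}, {W,E}, {S,W,E}; so int(A) = {S,W,E}

{S,W,E}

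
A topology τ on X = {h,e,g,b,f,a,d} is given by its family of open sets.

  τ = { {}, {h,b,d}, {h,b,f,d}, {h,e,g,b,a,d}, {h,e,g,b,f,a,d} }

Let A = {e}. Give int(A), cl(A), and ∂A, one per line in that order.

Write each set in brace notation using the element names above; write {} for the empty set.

opens ⊆ A: {}; union → int = {}
complement {h,g,b,f,a,d}; its interior {h,b,f,d}; cl(A) = X∖{h,b,f,d} = {e,g,a}
boundary = {e,g,a} ∖ {} = {e,g,a}

int(A) = {}
cl(A)  = {e,g,a}
∂A     = {e,g,a}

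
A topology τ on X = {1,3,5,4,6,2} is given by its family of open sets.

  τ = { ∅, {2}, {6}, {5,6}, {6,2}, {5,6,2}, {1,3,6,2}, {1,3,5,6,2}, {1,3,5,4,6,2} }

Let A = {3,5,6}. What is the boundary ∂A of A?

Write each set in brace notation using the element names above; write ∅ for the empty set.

{1,3,4}

U open, U⊆A: ∅, {6}, {5,6}. int(A) = ⋃ = {5,6}
X∖A={1,4,2}, int(X∖A)={2}, hence cl(A)={1,3,5,4,6}
∂A: remove int from cl → {1,3,4}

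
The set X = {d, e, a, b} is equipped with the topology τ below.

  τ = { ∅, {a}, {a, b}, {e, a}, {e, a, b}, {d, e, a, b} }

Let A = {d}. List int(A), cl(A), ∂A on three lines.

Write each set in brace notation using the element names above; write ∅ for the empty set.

opens ⊆ A: ∅; union → int = ∅
complement {e, a, b}; its interior {e, a, b}; cl(A) = X∖{e, a, b} = {d}
boundary = {d} ∖ ∅ = {d}

int(A) = ∅
cl(A)  = {d}
∂A     = {d}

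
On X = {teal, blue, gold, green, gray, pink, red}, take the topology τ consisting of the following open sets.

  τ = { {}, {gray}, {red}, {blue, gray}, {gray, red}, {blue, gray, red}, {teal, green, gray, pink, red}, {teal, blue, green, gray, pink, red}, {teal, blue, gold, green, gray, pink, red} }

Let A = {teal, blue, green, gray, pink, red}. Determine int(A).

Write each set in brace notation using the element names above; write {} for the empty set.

{teal, blue, green, gray, pink, red}

interior: largest open inside A is {teal, blue, green, gray, pink, red} (from {}, {red}, {gray}, {blue, gray}, {gray, red}, {blue, gray, red}, {teal, green, gray, pink, red}, {teal, blue, green, gray, pink, red})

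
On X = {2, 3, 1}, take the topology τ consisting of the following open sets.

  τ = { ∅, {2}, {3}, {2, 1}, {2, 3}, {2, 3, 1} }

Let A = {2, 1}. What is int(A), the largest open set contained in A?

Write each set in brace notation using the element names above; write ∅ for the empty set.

{2, 1}

open subsets of A: ∅, {2}, {2, 1}; so int(A) = {2, 1}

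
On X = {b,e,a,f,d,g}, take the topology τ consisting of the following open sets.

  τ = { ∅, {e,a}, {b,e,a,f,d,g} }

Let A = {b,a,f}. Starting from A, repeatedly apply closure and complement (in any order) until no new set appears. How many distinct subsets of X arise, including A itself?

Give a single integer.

4

complement {e,d,g}; its interior ∅; cl(A) = X∖∅ = {b,e,a,f,d,g}
With k = closure, c = complement:
  1. A     = {b,a,f}
  2. kA    = {b,e,a,f,d,g}
  3. cA    = {e,d,g}
  4. ckA   = ∅
k, c of each give nothing new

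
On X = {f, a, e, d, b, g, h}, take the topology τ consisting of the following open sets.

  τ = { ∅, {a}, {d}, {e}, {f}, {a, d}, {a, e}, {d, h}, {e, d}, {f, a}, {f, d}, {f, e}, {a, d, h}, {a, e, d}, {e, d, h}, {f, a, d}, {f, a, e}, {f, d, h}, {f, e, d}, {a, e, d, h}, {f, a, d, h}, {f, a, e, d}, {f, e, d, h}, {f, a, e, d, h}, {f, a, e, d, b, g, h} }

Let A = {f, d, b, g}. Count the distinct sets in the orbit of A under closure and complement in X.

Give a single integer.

X∖A={a, e, h}, int(X∖A)={a, e}, hence cl(A)={f, d, b, g, h}
Orbit (k=closure, c=complement):
  1. A     = {f, d, b, g}
  2. kA    = {f, d, b, g, h}
  3. cA    = {a, e, h}
  4. ckA   = {a, e}
  5. kcA   = {a, e, b, g, h}
  6. kckA  = {a, e, b, g}
  7. ckcA  = {f, d}
  8. ckckA = {f, d, h}
(closed under both — stop)

8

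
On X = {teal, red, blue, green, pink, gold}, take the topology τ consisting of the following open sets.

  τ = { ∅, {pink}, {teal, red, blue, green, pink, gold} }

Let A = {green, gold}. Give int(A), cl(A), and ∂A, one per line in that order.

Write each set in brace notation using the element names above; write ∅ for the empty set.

int(A) = ∅
cl(A)  = {teal, red, blue, green, gold}
∂A     = {teal, red, blue, green, gold}

U open, U⊆A: ∅. int(A) = ⋃ = ∅
X∖A={teal, red, blue, pink}, int(X∖A)={pink}, hence cl(A)={teal, red, blue, green, gold}
∂A: remove int from cl → {teal, red, blue, green, gold}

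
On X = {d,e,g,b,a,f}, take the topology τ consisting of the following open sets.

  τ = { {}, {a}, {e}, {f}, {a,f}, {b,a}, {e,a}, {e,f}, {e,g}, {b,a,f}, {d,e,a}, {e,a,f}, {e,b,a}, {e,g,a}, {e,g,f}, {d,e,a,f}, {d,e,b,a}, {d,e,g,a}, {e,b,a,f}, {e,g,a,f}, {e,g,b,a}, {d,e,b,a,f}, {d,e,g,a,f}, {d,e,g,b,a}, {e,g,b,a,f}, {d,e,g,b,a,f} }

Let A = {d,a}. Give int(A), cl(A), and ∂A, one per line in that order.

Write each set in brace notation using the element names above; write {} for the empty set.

opens ⊆ A: {}, {a}; union → int = {a}
complement {e,g,b,f}; its interior {e,g,f}; cl(A) = X∖{e,g,f} = {d,b,a}
boundary = {d,b,a} ∖ {a} = {d,b}

int(A) = {a}
cl(A)  = {d,b,a}
∂A     = {d,b}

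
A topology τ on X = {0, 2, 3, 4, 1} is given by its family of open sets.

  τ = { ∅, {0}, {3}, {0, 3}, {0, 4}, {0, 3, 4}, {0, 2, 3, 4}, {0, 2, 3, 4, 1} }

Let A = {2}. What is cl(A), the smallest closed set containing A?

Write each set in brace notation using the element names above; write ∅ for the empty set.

cl via duality: int({0, 3, 4, 1}) = {0, 3, 4}, so X∖{0, 3, 4} = {2, 1}

{2, 1}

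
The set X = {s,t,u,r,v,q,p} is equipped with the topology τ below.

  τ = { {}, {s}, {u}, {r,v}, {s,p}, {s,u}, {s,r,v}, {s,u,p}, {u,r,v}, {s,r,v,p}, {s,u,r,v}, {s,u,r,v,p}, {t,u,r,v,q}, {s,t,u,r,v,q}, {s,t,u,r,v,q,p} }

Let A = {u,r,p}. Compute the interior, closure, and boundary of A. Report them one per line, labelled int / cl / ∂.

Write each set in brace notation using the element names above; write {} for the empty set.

int(A) = {u}
cl(A)  = {t,u,r,v,q,p}
∂A     = {t,r,v,q,p}

opens ⊆ A: {}, {u}; union → int = {u}
complement {s,t,v,q}; its interior {s}; cl(A) = X∖{s} = {t,u,r,v,q,p}
boundary = {t,u,r,v,q,p} ∖ {u} = {t,r,v,q,p}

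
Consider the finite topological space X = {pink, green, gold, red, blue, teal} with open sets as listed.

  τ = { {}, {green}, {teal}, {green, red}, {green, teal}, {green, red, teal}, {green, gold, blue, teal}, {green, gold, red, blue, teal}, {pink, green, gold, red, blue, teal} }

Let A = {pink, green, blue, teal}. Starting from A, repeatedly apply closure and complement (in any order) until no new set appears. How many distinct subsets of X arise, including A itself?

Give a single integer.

6

closure: X∖int(X∖A) = X∖{} = {pink, green, gold, red, blue, teal}
Let k=closure and c=complement:
  1. A     = {pink, green, blue, teal}
  2. kA    = {pink, green, gold, red, blue, teal}
  3. cA    = {gold, red}
  4. ckA   = {}
  5. kcA   = {pink, gold, red, blue}
  6. ckcA  = {green, teal}
— saturated at 6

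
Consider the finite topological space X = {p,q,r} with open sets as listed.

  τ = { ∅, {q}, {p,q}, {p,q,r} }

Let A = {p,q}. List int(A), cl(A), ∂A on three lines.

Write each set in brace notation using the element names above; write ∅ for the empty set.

int(A) = {p,q}
cl(A)  = {p,q,r}
∂A     = {r}

open subsets of A: ∅, {q}, {p,q}; so int(A) = {p,q}
closure: X∖int(X∖A) = X∖∅ = {p,q,r}
∂A = {p,q,r} minus {p,q} = {r}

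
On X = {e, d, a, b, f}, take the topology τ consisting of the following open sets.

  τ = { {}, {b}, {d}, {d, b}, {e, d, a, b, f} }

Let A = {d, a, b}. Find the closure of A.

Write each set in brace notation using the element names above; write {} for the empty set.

{e, d, a, b, f}

X∖A={e, f}, int(X∖A)={}, hence cl(A)={e, d, a, b, f}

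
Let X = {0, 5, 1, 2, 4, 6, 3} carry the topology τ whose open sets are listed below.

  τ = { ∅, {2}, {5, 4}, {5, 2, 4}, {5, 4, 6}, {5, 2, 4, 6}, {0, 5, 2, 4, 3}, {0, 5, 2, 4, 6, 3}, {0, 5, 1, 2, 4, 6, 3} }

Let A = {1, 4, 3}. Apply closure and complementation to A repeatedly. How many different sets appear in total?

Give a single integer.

X∖A={0, 5, 2, 6}, int(X∖A)={2}, hence cl(A)={0, 5, 1, 4, 6, 3}
Orbit (k=closure, c=complement):
  1. A     = {1, 4, 3}
  2. kA    = {0, 5, 1, 4, 6, 3}
  3. cA    = {0, 5, 2, 6}
  4. ckA   = {2}
  5. kcA   = {0, 5, 1, 2, 4, 6, 3}
  6. kckA  = {0, 1, 2, 3}
  7. ckcA  = ∅
  8. ckckA = {5, 4, 6}
(closed under both — stop)

8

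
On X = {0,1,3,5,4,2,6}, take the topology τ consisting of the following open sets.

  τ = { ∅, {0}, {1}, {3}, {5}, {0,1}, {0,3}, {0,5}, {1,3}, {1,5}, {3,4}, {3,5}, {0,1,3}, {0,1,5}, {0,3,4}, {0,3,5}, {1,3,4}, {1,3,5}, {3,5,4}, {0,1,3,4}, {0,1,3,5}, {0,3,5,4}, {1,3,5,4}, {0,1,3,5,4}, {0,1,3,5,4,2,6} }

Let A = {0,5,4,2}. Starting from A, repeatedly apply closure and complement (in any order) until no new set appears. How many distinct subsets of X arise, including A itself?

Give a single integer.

cl via duality: int({1,3,6}) = {1,3}, so X∖{1,3} = {0,5,4,2,6}
Write k for closure, c for complement:
  1. A     = {0,5,4,2}
  2. kA    = {0,5,4,2,6}
  3. cA    = {1,3,6}
  4. ckA   = {1,3}
  5. kcA   = {1,3,4,2,6}
  6. ckcA  = {0,5}
  7. kckcA = {0,5,2,6}
  8. ckckcA = {1,3,4}
applying k or c yields no new set

8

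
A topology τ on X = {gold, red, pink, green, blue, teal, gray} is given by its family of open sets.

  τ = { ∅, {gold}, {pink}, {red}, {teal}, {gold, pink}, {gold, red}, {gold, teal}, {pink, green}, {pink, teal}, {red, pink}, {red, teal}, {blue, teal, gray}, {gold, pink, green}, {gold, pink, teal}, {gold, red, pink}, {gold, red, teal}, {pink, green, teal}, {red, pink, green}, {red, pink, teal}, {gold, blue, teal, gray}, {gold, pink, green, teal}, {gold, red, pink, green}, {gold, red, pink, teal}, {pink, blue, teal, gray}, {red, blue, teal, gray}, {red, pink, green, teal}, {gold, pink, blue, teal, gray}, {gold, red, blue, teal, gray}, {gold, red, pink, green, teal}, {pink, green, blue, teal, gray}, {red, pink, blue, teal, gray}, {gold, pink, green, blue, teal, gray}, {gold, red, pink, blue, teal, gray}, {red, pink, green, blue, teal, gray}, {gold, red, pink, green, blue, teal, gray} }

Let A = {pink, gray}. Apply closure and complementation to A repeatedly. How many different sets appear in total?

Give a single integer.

8

cl via duality: int({gold, red, green, blue, teal}) = {gold, red, teal}, so X∖{gold, red, teal} = {pink, green, blue, gray}
Write k for closure, c for complement:
  1. A     = {pink, gray}
  2. kA    = {pink, green, blue, gray}
  3. cA    = {gold, red, green, blue, teal}
  4. ckA   = {gold, red, teal}
  5. kcA   = {gold, red, green, blue, teal, gray}
  6. kckA  = {gold, red, blue, teal, gray}
  7. ckcA  = {pink}
  8. ckckA = {pink, green}
applying k or c yields no new set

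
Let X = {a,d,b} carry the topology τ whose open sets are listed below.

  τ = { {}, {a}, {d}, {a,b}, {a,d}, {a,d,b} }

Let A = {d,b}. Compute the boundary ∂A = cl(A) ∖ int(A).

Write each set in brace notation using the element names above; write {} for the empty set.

{b}

opens ⊆ A: {}, {d}; union → int = {d}
complement {a}; its interior {a}; cl(A) = X∖{a} = {d,b}
boundary = {d,b} ∖ {d} = {b}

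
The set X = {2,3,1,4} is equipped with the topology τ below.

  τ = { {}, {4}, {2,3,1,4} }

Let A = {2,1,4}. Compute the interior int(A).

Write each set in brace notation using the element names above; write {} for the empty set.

{4}

opens ⊆ A: {}, {4}; union → int = {4}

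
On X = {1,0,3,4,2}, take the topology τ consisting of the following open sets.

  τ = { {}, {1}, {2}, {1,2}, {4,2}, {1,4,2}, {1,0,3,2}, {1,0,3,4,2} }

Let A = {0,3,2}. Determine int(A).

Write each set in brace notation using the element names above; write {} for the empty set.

{2}

opens ⊆ A: {}, {2}; union → int = {2}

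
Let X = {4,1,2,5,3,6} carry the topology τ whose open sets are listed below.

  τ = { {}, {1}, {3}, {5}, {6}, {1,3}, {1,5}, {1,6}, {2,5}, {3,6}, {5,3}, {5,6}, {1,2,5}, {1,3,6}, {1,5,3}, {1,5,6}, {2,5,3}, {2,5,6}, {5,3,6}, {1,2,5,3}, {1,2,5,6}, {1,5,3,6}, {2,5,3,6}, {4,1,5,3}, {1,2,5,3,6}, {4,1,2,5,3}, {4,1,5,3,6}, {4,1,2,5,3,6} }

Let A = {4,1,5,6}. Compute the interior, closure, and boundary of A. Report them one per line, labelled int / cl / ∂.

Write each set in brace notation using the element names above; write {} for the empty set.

int(A) = {1,5,6}
cl(A)  = {4,1,2,5,6}
∂A     = {4,2}

open subsets of A: {}, {6}, {1}, {5}, {1,6}, {1,5}, {5,6}, {1,5,6}; so int(A) = {1,5,6}
closure: X∖int(X∖A) = X∖{3} = {4,1,2,5,6}
∂A = {4,1,2,5,6} minus {1,5,6} = {4,2}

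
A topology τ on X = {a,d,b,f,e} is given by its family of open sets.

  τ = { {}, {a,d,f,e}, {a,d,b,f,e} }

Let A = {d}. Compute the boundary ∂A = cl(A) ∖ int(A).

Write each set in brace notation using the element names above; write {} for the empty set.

interior: largest open inside A is {} (from {})
cl via duality: int({a,b,f,e}) = {}, so X∖{} = {a,d,b,f,e}
cl∖int = {a,d,b,f,e}

{a,d,b,f,e}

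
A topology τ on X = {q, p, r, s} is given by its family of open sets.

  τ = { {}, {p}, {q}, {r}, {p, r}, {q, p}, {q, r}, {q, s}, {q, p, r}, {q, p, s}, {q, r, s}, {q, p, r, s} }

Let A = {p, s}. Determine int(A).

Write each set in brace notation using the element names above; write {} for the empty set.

{p}

U open, U⊆A: {}, {p}. int(A) = ⋃ = {p}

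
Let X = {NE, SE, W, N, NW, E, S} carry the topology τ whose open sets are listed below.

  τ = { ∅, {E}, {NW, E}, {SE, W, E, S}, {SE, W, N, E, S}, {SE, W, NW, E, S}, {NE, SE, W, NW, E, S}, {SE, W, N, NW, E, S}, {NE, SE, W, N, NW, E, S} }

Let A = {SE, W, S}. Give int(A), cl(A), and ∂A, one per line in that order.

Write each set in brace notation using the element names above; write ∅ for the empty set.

int(A) = ∅
cl(A)  = {NE, SE, W, N, S}
∂A     = {NE, SE, W, N, S}

opens ⊆ A: ∅; union → int = ∅
complement {NE, N, NW, E}; its interior {NW, E}; cl(A) = X∖{NW, E} = {NE, SE, W, N, S}
boundary = {NE, SE, W, N, S} ∖ ∅ = {NE, SE, W, N, S}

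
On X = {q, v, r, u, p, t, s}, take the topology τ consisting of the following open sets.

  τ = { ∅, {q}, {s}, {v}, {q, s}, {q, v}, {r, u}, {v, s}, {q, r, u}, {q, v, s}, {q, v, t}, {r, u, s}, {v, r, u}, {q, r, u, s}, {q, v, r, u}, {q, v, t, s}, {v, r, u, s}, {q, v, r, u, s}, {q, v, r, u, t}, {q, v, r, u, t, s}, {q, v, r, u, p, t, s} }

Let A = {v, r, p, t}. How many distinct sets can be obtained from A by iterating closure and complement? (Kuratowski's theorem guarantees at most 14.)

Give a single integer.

closure: X∖int(X∖A) = X∖{q, s} = {v, r, u, p, t}
Let k=closure and c=complement:
  1. A     = {v, r, p, t}
  2. kA    = {v, r, u, p, t}
  3. cA    = {q, u, s}
  4. ckA   = {q, s}
  5. kcA   = {q, r, u, p, t, s}
  6. kckA  = {q, p, t, s}
  7. ckcA  = {v}
  8. ckckA = {v, r, u}
  9. kckcA = {v, p, t}
  10. ckckcA = {q, r, u, s}
— saturated at 10

10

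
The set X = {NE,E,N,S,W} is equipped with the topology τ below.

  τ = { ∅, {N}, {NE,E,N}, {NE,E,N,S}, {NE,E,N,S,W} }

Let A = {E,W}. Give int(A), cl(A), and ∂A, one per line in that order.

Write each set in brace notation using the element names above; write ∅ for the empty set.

open subsets of A: ∅; so int(A) = ∅
closure: X∖int(X∖A) = X∖{N} = {NE,E,S,W}
∂A = {NE,E,S,W} minus ∅ = {NE,E,S,W}

int(A) = ∅
cl(A)  = {NE,E,S,W}
∂A     = {NE,E,S,W}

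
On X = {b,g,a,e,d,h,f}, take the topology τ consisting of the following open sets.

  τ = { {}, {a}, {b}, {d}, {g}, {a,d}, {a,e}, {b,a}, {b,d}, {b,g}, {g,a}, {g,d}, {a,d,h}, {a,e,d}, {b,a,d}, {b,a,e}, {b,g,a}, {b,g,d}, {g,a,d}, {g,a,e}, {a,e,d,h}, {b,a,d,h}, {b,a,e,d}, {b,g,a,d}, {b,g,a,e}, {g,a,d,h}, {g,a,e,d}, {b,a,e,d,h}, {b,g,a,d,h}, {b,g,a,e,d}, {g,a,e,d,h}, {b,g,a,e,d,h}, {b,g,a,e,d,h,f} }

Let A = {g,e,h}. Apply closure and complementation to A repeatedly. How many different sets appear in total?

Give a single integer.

complement {b,a,d,f}; its interior {b,a,d}; cl(A) = X∖{b,a,d} = {g,e,h,f}
With k = closure, c = complement:
  1. A     = {g,e,h}
  2. kA    = {g,e,h,f}
  3. cA    = {b,a,d,f}
  4. ckA   = {b,a,d}
  5. kcA   = {b,a,e,d,h,f}
  6. ckcA  = {g}
  7. kckcA = {g,f}
  8. ckckcA = {b,a,e,d,h}
k, c of each give nothing new

8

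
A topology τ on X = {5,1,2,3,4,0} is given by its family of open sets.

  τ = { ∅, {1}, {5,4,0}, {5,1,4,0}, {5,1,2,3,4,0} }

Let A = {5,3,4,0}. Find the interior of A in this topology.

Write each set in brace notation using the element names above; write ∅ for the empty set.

open subsets of A: ∅, {5,4,0}; so int(A) = {5,4,0}

{5,4,0}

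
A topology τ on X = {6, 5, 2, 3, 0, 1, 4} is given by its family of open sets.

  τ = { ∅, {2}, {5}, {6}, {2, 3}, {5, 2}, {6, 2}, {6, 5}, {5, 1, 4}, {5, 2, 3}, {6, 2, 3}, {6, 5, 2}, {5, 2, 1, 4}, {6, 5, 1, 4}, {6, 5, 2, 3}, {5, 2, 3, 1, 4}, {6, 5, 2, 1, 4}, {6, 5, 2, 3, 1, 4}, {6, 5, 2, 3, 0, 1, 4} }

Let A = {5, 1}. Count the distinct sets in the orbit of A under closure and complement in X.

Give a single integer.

cl via duality: int({6, 2, 3, 0, 4}) = {6, 2, 3}, so X∖{6, 2, 3} = {5, 0, 1, 4}
Write k for closure, c for complement:
  1. A     = {5, 1}
  2. kA    = {5, 0, 1, 4}
  3. cA    = {6, 2, 3, 0, 4}
  4. ckA   = {6, 2, 3}
  5. kcA   = {6, 2, 3, 0, 1, 4}
  6. kckA  = {6, 2, 3, 0}
  7. ckcA  = {5}
  8. ckckA = {5, 1, 4}
applying k or c yields no new set

8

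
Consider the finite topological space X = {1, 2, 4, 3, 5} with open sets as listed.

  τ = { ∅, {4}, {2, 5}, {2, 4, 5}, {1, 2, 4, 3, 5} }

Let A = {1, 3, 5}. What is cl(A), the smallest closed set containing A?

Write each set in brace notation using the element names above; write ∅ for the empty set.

{1, 2, 3, 5}

complement {2, 4}; its interior {4}; cl(A) = X∖{4} = {1, 2, 3, 5}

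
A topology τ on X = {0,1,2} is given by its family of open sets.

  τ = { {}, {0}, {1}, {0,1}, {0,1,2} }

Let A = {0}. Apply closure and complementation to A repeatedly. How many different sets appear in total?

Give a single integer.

4

cl via duality: int({1,2}) = {1}, so X∖{1} = {0,2}
Write k for closure, c for complement:
  1. A     = {0}
  2. kA    = {0,2}
  3. cA    = {1,2}
  4. ckA   = {1}
applying k or c yields no new set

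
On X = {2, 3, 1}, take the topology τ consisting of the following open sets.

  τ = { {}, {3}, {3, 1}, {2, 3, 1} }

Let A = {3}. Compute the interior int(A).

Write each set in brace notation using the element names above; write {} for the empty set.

U open, U⊆A: {}, {3}. int(A) = ⋃ = {3}

{3}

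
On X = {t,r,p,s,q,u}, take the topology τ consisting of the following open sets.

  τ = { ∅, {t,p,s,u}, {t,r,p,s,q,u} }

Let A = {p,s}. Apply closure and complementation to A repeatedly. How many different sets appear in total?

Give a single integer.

cl via duality: int({t,r,q,u}) = ∅, so X∖∅ = {t,r,p,s,q,u}
Write k for closure, c for complement:
  1. A     = {p,s}
  2. kA    = {t,r,p,s,q,u}
  3. cA    = {t,r,q,u}
  4. ckA   = ∅
applying k or c yields no new set

4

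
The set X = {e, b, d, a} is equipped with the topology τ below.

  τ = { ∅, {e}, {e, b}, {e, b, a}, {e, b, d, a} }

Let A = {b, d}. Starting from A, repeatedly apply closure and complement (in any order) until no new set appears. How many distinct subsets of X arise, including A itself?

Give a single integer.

X∖A={e, a}, int(X∖A)={e}, hence cl(A)={b, d, a}
Orbit (k=closure, c=complement):
  1. A     = {b, d}
  2. kA    = {b, d, a}
  3. cA    = {e, a}
  4. ckA   = {e}
  5. kcA   = {e, b, d, a}
  6. ckcA  = ∅
(closed under both — stop)

6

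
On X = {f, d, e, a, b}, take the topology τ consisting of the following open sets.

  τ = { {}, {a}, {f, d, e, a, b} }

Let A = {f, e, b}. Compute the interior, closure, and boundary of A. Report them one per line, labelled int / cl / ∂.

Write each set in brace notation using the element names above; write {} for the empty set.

int(A) = {}
cl(A)  = {f, d, e, b}
∂A     = {f, d, e, b}

U open, U⊆A: {}. int(A) = ⋃ = {}
X∖A={d, a}, int(X∖A)={a}, hence cl(A)={f, d, e, b}
∂A: remove int from cl → {f, d, e, b}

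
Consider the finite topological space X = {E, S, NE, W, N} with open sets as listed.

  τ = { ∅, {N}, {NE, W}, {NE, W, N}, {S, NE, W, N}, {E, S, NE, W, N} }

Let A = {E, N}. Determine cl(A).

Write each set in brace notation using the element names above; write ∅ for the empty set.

complement {S, NE, W}; its interior {NE, W}; cl(A) = X∖{NE, W} = {E, S, N}

{E, S, N}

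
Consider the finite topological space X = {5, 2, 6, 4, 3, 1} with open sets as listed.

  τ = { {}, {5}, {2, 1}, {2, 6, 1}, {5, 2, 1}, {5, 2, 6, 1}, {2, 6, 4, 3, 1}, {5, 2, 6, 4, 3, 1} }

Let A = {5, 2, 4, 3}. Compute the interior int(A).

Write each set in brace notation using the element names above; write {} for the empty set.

open subsets of A: {}, {5}; so int(A) = {5}

{5}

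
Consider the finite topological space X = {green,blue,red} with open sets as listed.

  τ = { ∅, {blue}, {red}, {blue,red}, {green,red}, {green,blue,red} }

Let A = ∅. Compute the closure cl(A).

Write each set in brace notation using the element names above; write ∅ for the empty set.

∅

complement {green,blue,red}; its interior {green,blue,red}; cl(A) = X∖{green,blue,red} = ∅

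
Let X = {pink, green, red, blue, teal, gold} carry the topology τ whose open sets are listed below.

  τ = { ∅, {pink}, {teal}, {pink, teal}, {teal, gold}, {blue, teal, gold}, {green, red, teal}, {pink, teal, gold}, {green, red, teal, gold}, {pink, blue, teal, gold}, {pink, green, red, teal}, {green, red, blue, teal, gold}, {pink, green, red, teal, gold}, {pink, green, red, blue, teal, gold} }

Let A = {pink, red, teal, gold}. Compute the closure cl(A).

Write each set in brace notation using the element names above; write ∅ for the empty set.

complement {green, blue}; its interior ∅; cl(A) = X∖∅ = {pink, green, red, blue, teal, gold}

{pink, green, red, blue, teal, gold}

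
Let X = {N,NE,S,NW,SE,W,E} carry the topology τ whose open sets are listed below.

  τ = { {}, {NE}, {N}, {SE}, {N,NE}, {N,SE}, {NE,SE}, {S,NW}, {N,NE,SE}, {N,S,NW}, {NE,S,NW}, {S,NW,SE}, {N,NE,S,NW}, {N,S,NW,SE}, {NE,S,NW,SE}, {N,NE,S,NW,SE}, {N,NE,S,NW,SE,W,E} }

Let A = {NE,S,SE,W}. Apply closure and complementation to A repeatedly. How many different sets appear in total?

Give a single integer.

complement {N,NW,E}; its interior {N}; cl(A) = X∖{N} = {NE,S,NW,SE,W,E}
With k = closure, c = complement:
  1. A     = {NE,S,SE,W}
  2. kA    = {NE,S,NW,SE,W,E}
  3. cA    = {N,NW,E}
  4. ckA   = {N}
  5. kcA   = {N,S,NW,W,E}
  6. kckA  = {N,W,E}
  7. ckcA  = {NE,SE}
  8. ckckA = {NE,S,NW,SE}
  9. kckcA = {NE,SE,W,E}
  10. ckckcA = {N,S,NW}
k, c of each give nothing new

10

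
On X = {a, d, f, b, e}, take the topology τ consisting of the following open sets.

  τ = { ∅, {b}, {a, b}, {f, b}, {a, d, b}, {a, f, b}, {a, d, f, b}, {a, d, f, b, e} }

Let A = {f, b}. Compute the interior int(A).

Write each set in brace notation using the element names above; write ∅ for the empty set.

{f, b}

open subsets of A: ∅, {b}, {f, b}; so int(A) = {f, b}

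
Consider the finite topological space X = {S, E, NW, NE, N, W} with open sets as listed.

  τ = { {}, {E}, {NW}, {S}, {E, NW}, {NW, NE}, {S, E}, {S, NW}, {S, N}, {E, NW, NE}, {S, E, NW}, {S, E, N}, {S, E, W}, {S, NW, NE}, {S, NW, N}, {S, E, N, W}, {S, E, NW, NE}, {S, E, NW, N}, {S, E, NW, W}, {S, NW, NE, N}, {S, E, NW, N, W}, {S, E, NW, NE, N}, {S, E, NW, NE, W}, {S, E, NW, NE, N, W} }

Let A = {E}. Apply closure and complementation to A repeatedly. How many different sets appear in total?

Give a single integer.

cl via duality: int({S, NW, NE, N, W}) = {S, NW, NE, N}, so X∖{S, NW, NE, N} = {E, W}
Write k for closure, c for complement:
  1. A     = {E}
  2. kA    = {E, W}
  3. cA    = {S, NW, NE, N, W}
  4. ckA   = {S, NW, NE, N}
applying k or c yields no new set

4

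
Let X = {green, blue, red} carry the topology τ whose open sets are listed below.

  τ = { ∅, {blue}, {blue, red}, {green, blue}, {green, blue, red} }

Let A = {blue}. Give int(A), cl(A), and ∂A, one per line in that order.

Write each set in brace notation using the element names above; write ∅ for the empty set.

int(A) = {blue}
cl(A)  = {green, blue, red}
∂A     = {green, red}

opens ⊆ A: ∅, {blue}; union → int = {blue}
complement {green, red}; its interior ∅; cl(A) = X∖∅ = {green, blue, red}
boundary = {green, blue, red} ∖ {blue} = {green, red}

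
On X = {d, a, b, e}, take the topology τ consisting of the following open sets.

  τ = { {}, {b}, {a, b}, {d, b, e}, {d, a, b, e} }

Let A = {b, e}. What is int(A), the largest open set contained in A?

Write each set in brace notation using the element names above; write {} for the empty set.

{b}

opens ⊆ A: {}, {b}; union → int = {b}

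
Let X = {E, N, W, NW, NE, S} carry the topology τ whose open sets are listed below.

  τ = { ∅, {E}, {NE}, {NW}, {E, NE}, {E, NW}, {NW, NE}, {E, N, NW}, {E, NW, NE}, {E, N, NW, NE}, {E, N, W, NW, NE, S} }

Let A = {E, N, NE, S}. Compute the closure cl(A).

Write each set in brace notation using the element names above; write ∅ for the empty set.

{E, N, W, NE, S}

X∖A={W, NW}, int(X∖A)={NW}, hence cl(A)={E, N, W, NE, S}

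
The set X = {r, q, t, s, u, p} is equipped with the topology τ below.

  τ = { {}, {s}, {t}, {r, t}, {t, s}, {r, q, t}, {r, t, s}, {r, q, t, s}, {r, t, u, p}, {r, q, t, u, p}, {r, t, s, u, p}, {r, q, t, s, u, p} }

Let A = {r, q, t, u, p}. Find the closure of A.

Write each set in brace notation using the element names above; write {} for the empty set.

closure: X∖int(X∖A) = X∖{s} = {r, q, t, u, p}

{r, q, t, u, p}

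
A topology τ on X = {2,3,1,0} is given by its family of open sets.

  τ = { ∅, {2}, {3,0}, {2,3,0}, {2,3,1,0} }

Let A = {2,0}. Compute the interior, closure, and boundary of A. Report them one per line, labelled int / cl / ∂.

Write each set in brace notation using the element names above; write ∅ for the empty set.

int(A) = {2}
cl(A)  = {2,3,1,0}
∂A     = {3,1,0}

U open, U⊆A: ∅, {2}. int(A) = ⋃ = {2}
X∖A={3,1}, int(X∖A)=∅, hence cl(A)={2,3,1,0}
∂A: remove int from cl → {3,1,0}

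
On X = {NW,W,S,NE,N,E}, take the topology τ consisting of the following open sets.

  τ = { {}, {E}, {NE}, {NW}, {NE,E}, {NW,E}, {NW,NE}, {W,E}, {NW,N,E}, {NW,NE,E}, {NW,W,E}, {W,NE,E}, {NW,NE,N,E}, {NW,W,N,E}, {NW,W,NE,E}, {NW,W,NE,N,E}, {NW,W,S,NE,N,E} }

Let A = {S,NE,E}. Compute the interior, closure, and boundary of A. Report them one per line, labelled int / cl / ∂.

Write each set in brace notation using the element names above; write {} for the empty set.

int(A) = {NE,E}
cl(A)  = {W,S,NE,N,E}
∂A     = {W,S,N}

interior: largest open inside A is {NE,E} (from {}, {E}, {NE}, {NE,E})
cl via duality: int({NW,W,N}) = {NW}, so X∖{NW} = {W,S,NE,N,E}
cl∖int = {W,S,N}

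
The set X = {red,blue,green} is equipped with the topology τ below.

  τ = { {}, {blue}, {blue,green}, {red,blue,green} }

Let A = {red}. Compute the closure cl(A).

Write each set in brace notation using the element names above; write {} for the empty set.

{red}

cl via duality: int({blue,green}) = {blue,green}, so X∖{blue,green} = {red}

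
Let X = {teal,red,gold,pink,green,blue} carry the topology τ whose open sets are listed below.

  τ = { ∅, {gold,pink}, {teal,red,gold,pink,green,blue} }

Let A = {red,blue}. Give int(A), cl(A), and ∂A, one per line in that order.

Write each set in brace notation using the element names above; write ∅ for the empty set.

interior: largest open inside A is ∅ (from ∅)
cl via duality: int({teal,gold,pink,green}) = {gold,pink}, so X∖{gold,pink} = {teal,red,green,blue}
cl∖int = {teal,red,green,blue}

int(A) = ∅
cl(A)  = {teal,red,green,blue}
∂A     = {teal,red,green,blue}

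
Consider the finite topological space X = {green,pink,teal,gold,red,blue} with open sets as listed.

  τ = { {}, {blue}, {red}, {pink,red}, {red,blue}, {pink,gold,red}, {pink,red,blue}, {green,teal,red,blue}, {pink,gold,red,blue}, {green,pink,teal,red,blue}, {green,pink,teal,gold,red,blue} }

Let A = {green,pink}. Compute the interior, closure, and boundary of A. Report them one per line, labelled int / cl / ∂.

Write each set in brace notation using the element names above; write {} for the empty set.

int(A) = {}
cl(A)  = {green,pink,teal,gold}
∂A     = {green,pink,teal,gold}

open subsets of A: {}; so int(A) = {}
closure: X∖int(X∖A) = X∖{red,blue} = {green,pink,teal,gold}
∂A = {green,pink,teal,gold} minus {} = {green,pink,teal,gold}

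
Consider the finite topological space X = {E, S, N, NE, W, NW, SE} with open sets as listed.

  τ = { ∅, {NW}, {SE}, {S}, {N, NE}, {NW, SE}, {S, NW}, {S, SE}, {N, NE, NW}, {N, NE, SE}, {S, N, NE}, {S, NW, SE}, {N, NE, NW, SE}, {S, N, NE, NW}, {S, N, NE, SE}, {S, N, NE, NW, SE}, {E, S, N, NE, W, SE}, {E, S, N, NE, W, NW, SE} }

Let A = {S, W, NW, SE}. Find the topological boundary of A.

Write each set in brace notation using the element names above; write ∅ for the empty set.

opens ⊆ A: ∅, {S}, {NW}, {SE}, {S, NW}, {NW, SE}, {S, SE}, {S, NW, SE}; union → int = {S, NW, SE}
complement {E, N, NE}; its interior {N, NE}; cl(A) = X∖{N, NE} = {E, S, W, NW, SE}
boundary = {E, S, W, NW, SE} ∖ {S, NW, SE} = {E, W}

{E, W}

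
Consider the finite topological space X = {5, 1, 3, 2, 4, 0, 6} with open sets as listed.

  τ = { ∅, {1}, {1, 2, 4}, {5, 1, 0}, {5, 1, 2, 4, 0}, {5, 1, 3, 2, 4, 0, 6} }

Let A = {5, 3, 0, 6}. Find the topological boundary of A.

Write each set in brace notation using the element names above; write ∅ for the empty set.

{5, 3, 0, 6}

interior: largest open inside A is ∅ (from ∅)
cl via duality: int({1, 2, 4}) = {1, 2, 4}, so X∖{1, 2, 4} = {5, 3, 0, 6}
cl∖int = {5, 3, 0, 6}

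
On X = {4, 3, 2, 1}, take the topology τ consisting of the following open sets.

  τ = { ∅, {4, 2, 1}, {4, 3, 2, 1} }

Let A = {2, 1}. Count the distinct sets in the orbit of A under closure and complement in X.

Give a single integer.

closure: X∖int(X∖A) = X∖∅ = {4, 3, 2, 1}
Let k=closure and c=complement:
  1. A     = {2, 1}
  2. kA    = {4, 3, 2, 1}
  3. cA    = {4, 3}
  4. ckA   = ∅
— saturated at 4

4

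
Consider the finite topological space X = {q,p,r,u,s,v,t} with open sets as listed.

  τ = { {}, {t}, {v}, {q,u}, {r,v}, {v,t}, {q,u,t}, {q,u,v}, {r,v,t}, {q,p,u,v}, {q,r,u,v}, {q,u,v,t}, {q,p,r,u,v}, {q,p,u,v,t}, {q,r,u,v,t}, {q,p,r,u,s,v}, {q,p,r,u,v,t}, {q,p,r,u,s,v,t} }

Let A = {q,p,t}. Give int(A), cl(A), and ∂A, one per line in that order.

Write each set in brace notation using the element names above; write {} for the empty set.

int(A) = {t}
cl(A)  = {q,p,u,s,t}
∂A     = {q,p,u,s}

U open, U⊆A: {}, {t}. int(A) = ⋃ = {t}
X∖A={r,u,s,v}, int(X∖A)={r,v}, hence cl(A)={q,p,u,s,t}
∂A: remove int from cl → {q,p,u,s}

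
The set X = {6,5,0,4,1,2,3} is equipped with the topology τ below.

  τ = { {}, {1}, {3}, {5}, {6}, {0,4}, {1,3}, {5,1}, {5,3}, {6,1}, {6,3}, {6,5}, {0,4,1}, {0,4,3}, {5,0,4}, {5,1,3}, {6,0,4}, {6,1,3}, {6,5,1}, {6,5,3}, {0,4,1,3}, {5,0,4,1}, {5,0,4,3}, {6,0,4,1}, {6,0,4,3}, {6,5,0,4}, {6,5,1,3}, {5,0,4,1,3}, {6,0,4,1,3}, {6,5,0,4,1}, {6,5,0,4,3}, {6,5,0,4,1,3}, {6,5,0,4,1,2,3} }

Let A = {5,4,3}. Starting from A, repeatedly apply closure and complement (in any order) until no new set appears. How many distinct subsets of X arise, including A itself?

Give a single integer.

cl via duality: int({6,0,1,2}) = {6,1}, so X∖{6,1} = {5,0,4,2,3}
Write k for closure, c for complement:
  1. A     = {5,4,3}
  2. kA    = {5,0,4,2,3}
  3. cA    = {6,0,1,2}
  4. ckA   = {6,1}
  5. kcA   = {6,0,4,1,2}
  6. kckA  = {6,1,2}
  7. ckcA  = {5,3}
  8. ckckA = {5,0,4,3}
  9. kckcA = {5,2,3}
  10. ckckcA = {6,0,4,1}
applying k or c yields no new set

10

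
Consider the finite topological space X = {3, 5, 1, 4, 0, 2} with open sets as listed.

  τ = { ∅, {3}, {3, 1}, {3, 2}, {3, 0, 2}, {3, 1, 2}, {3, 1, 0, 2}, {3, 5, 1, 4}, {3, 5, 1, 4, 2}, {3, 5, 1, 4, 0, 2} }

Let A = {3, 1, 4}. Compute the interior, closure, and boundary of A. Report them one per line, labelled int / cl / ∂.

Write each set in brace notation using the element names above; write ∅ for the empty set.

open subsets of A: ∅, {3}, {3, 1}; so int(A) = {3, 1}
closure: X∖int(X∖A) = X∖∅ = {3, 5, 1, 4, 0, 2}
∂A = {3, 5, 1, 4, 0, 2} minus {3, 1} = {5, 4, 0, 2}

int(A) = {3, 1}
cl(A)  = {3, 5, 1, 4, 0, 2}
∂A     = {5, 4, 0, 2}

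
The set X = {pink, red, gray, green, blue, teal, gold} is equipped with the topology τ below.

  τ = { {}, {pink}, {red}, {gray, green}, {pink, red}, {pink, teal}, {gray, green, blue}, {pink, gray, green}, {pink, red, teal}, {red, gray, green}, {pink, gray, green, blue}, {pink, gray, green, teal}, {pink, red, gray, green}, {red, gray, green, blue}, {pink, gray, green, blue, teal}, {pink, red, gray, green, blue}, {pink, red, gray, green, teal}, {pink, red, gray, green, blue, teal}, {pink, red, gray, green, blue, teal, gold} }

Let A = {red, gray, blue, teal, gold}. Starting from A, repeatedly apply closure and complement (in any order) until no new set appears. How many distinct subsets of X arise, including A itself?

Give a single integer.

complement {pink, green}; its interior {pink}; cl(A) = X∖{pink} = {red, gray, green, blue, teal, gold}
With k = closure, c = complement:
  1. A     = {red, gray, blue, teal, gold}
  2. kA    = {red, gray, green, blue, teal, gold}
  3. cA    = {pink, green}
  4. ckA   = {pink}
  5. kcA   = {pink, gray, green, blue, teal, gold}
  6. kckA  = {pink, teal, gold}
  7. ckcA  = {red}
  8. ckckA = {red, gray, green, blue}
  9. kckcA = {red, gold}
  10. kckckA = {red, gray, green, blue, gold}
  11. ckckcA = {pink, gray, green, blue, teal}
  12. ckckckA = {pink, teal}
k, c of each give nothing new

12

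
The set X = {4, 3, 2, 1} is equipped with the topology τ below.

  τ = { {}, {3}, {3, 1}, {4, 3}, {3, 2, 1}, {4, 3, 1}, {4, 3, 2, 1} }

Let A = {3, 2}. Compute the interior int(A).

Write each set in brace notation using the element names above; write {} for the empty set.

{3}

U open, U⊆A: {}, {3}. int(A) = ⋃ = {3}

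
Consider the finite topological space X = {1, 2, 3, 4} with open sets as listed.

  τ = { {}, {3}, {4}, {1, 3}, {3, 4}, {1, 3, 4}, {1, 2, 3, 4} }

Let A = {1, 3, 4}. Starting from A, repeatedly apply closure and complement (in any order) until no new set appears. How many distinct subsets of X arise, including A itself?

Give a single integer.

X∖A={2}, int(X∖A)={}, hence cl(A)={1, 2, 3, 4}
Orbit (k=closure, c=complement):
  1. A     = {1, 3, 4}
  2. kA    = {1, 2, 3, 4}
  3. cA    = {2}
  4. ckA   = {}
(closed under both — stop)

4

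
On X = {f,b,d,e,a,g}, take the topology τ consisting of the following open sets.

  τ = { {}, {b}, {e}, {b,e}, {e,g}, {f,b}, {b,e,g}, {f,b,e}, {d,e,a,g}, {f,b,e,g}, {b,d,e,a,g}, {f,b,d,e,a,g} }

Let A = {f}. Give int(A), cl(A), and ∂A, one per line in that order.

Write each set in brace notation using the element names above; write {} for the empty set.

int(A) = {}
cl(A)  = {f}
∂A     = {f}

opens ⊆ A: {}; union → int = {}
complement {b,d,e,a,g}; its interior {b,d,e,a,g}; cl(A) = X∖{b,d,e,a,g} = {f}
boundary = {f} ∖ {} = {f}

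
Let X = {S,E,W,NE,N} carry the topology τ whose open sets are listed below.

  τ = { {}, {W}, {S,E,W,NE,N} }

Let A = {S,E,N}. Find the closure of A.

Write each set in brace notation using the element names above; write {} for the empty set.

{S,E,NE,N}

closure: X∖int(X∖A) = X∖{W} = {S,E,NE,N}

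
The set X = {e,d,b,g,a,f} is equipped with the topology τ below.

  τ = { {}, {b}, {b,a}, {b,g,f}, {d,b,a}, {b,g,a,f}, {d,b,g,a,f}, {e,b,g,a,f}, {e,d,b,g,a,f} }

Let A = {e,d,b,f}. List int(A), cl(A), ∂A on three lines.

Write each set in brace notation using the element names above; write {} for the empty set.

interior: largest open inside A is {b} (from {}, {b})
cl via duality: int({g,a}) = {}, so X∖{} = {e,d,b,g,a,f}
cl∖int = {e,d,g,a,f}

int(A) = {b}
cl(A)  = {e,d,b,g,a,f}
∂A     = {e,d,g,a,f}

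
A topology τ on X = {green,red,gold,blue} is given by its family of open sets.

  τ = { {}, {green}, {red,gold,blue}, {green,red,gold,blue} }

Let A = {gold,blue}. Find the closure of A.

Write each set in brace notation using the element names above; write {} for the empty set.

{red,gold,blue}

X∖A={green,red}, int(X∖A)={green}, hence cl(A)={red,gold,blue}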